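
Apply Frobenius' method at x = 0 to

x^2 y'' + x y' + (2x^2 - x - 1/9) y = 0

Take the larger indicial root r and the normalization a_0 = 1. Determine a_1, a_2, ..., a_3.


Write in Frobenius form y'' + (p(x)/x) y' + (q(x)/x^2) y = 0:
  p(x) = 1,  q(x) = 2x^2 - x - 1/9.
Indicial equation: r(r-1) + (1) r + (-1/9) = 0 -> roots r_1 = 1/3, r_2 = -1/3.
Take r = r_1 = 1/3. Let y(x) = x^r sum_{n>=0} a_n x^n with a_0 = 1.
Substitute y = x^r sum a_n x^n and match x^{r+n}. The recurrence is
  D(n) a_n - 1 a_{n-1} + 2 a_{n-2} = 0,  where D(n) = (r+n)(r+n-1) + (1)(r+n) + (-1/9).
  a_n = [1 a_{n-1} - 2 a_{n-2}] / D(n).
Since the indicial polynomial factors as (r - r_1)(r - r_2), D(n) = (r_1 + n - r_1)(r_1 + n - r_2) = n(n + 2/3).
Evaluating step by step (a_0 = 1):
  n = 1: D(1) = 1(1 + 2/3) = 5/3; numerator = 1(1) = 1; a_1 = (1)/(5/3) = 3/5
  n = 2: D(2) = 2(2 + 2/3) = 16/3; numerator = 1(3/5) - 2(1) = -7/5; a_2 = (-7/5)/(16/3) = -21/80
  n = 3: D(3) = 3(3 + 2/3) = 11; numerator = 1(-21/80) - 2(3/5) = -117/80; a_3 = (-117/80)/(11) = -117/880

r = 1/3; a_0 = 1; a_1 = 3/5; a_2 = -21/80; a_3 = -117/880


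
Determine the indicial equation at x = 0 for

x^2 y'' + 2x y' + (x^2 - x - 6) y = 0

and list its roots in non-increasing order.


Divide by x^2 to reach normal form y'' + P_1(x) y' + P_2(x) y = 0 with P_1(x) = 2/x and P_2(x) = 1 - 1/x - 6/x^2.
x = 0 is a singular point because the y'-coefficient 2/x has a pole at x = 0 and the y-coefficient 1 - 1/x - 6/x^2 has a pole at x = 0.
It is a regular singular point because x P_1(x) = p(x) = 2 and x^2 P_2(x) = q(x) = x^2 - x - 6 are polynomials, hence analytic at x = 0.
p(0) = 2,  q(0) = -6.
Indicial equation: r(r-1) + p(0) r + q(0) = 0, i.e. r^2 + (p(0) - 1) r + q(0) = 0, i.e. r^2 + 1 r - 6 = 0.
Discriminant: (1)^2 - 4(-6) = 25, so r = (-1 ± 5)/2.
Solving: r_1 = 2, r_2 = -3.

indicial: r^2 + 1 r - 6 = 0; roots r_1 = 2, r_2 = -3


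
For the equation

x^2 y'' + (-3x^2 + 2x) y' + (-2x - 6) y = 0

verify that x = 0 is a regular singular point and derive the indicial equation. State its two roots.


Divide by x^2 to reach normal form y'' + P_1(x) y' + P_2(x) y = 0 with P_1(x) = -3 + 2/x and P_2(x) = -2/x - 6/x^2.
x = 0 is a singular point because the y'-coefficient -3 + 2/x has a pole at x = 0 and the y-coefficient -2/x - 6/x^2 has a pole at x = 0.
It is a regular singular point because x P_1(x) = p(x) = 2 - 3x and x^2 P_2(x) = q(x) = -2x - 6 are polynomials, hence analytic at x = 0.
p(0) = 2,  q(0) = -6.
Indicial equation: r(r-1) + p(0) r + q(0) = 0, i.e. r^2 + (p(0) - 1) r + q(0) = 0, i.e. r^2 + 1 r - 6 = 0.
Discriminant: (1)^2 - 4(-6) = 25, so r = (-1 ± 5)/2.
Solving: r_1 = 2, r_2 = -3.

indicial: r^2 + 1 r - 6 = 0; roots r_1 = 2, r_2 = -3


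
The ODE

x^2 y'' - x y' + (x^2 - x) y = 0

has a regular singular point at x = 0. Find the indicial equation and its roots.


Divide by x^2 to reach normal form y'' + P_1(x) y' + P_2(x) y = 0 with P_1(x) = -1/x and P_2(x) = 1 - 1/x.
x = 0 is a singular point because the y'-coefficient -1/x has a pole at x = 0 and the y-coefficient 1 - 1/x has a pole at x = 0.
It is a regular singular point because x P_1(x) = p(x) = -1 and x^2 P_2(x) = q(x) = x^2 - x are polynomials, hence analytic at x = 0.
p(0) = -1,  q(0) = 0.
Indicial equation: r(r-1) + p(0) r + q(0) = 0, i.e. r^2 + (p(0) - 1) r + q(0) = 0, i.e. r^2 - 2 r = 0.
Discriminant: (-2)^2 - 4(0) = 4, so r = (2 ± 2)/2.
Solving: r_1 = 2, r_2 = 0.

indicial: r^2 - 2 r = 0; roots r_1 = 2, r_2 = 0


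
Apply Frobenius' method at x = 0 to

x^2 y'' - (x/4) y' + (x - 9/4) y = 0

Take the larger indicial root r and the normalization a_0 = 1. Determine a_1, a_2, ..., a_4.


Write in Frobenius form y'' + (p(x)/x) y' + (q(x)/x^2) y = 0:
  p(x) = -1/4,  q(x) = x - 9/4.
Indicial equation: r(r-1) + (-1/4) r + (-9/4) = 0 -> roots r_1 = 9/4, r_2 = -1.
Take r = r_1 = 9/4. Let y(x) = x^r sum_{n>=0} a_n x^n with a_0 = 1.
Substitute y = x^r sum a_n x^n and match x^{r+n}. The recurrence is
  D(n) a_n + 1 a_{n-1} = 0,  where D(n) = (r+n)(r+n-1) + (-1/4)(r+n) + (-9/4).
  a_n = -1 / D(n) * a_{n-1}.
Since the indicial polynomial factors as (r - r_1)(r - r_2), D(n) = (r_1 + n - r_1)(r_1 + n - r_2) = n(n + 13/4).
Evaluating step by step (a_0 = 1):
  n = 1: D(1) = 1(1 + 13/4) = 17/4; numerator = -1(1) = -1; a_1 = (-1)/(17/4) = -4/17
  n = 2: D(2) = 2(2 + 13/4) = 21/2; numerator = -1(-4/17) = 4/17; a_2 = (4/17)/(21/2) = 8/357
  n = 3: D(3) = 3(3 + 13/4) = 75/4; numerator = -1(8/357) = -8/357; a_3 = (-8/357)/(75/4) = -32/26775
  n = 4: D(4) = 4(4 + 13/4) = 29; numerator = -1(-32/26775) = 32/26775; a_4 = (32/26775)/(29) = 32/776475

r = 9/4; a_0 = 1; a_1 = -4/17; a_2 = 8/357; a_3 = -32/26775; a_4 = 32/776475


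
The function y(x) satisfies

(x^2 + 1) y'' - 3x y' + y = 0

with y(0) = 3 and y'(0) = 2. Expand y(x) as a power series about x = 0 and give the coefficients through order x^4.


Ansatz: y(x) = sum_{n>=0} a_n x^n, so y'(x) = sum_{n>=1} n a_n x^(n-1) and y''(x) = sum_{n>=2} n(n-1) a_n x^(n-2).
Substitute into P(x) y'' + Q(x) y' + R(x) y = 0 with P(x) = x^2 + 1, Q(x) = -3x, R(x) = 1, and match powers of x.
Initial conditions: a_0 = 3, a_1 = 2.
Setting the coefficient of each power of x to zero and solving order by order (substituting the coefficients already found):
  x^0: 2 a_2 + a_0 = 0  ->  2 a_2 = -a_0 = -3  ->  a_2 = -3/2
  x^1: 6 a_3 - 2 a_1 = 0  ->  6 a_3 = 2 a_1 = 4  ->  a_3 = 2/3
  x^2: 12 a_4 - 3 a_2 = 0  ->  12 a_4 = 3 a_2 = -9/2  ->  a_4 = -3/8
Truncated series: y(x) = 3 + 2 x - (3/2) x^2 + (2/3) x^3 - (3/8) x^4 + O(x^5).

a_0 = 3; a_1 = 2; a_2 = -3/2; a_3 = 2/3; a_4 = -3/8


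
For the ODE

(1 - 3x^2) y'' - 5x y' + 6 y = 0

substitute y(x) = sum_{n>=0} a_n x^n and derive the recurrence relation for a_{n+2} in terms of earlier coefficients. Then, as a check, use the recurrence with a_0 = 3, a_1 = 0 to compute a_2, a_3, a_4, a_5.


Substitute y = sum_n a_n x^n.
(1 - 3 x^2) y'' contributes (n+2)(n+1) a_{n+2} - 3 n(n-1) a_n at x^n.
-5 x y'(x) contributes -5 n a_n at x^n.
6 y(x) contributes 6 a_n at x^n.
Matching x^n: (n+2)(n+1) a_{n+2} + (-3 n(n-1) - 5 n + 6) a_n = 0.
Thus a_{n+2} = (3 n(n-1) + 5 n - 6) / ((n+1)(n+2)) * a_n.

Check with a_0 = 3, a_1 = 0 (apply the recurrence for n = 0, 1, 2, 3): a_0 = 3, a_1 = 0, a_2 = -9, a_3 = 0, a_4 = -15/2, a_5 = 0.

a_(n+2) = (3 n(n-1) + 5 n - 6) / ((n+1)(n+2)) * a_n; check: a_0 = 3, a_1 = 0, a_2 = -9, a_3 = 0, a_4 = -15/2, a_5 = 0


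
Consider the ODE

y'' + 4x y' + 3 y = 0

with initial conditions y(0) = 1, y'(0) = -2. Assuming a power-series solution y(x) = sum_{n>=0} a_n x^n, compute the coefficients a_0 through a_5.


Ansatz: y(x) = sum_{n>=0} a_n x^n, so y'(x) = sum_{n>=1} n a_n x^(n-1) and y''(x) = sum_{n>=2} n(n-1) a_n x^(n-2).
Substitute into P(x) y'' + Q(x) y' + R(x) y = 0 with P(x) = 1, Q(x) = 4x, R(x) = 3, and match powers of x.
Initial conditions: a_0 = 1, a_1 = -2.
Setting the coefficient of each power of x to zero and solving order by order (substituting the coefficients already found):
  x^0: 2 a_2 + 3 a_0 = 0  ->  2 a_2 = -3 a_0 = -3  ->  a_2 = -3/2
  x^1: 6 a_3 + 7 a_1 = 0  ->  6 a_3 = -7 a_1 = 14  ->  a_3 = 7/3
  x^2: 12 a_4 + 11 a_2 = 0  ->  12 a_4 = -11 a_2 = 33/2  ->  a_4 = 11/8
  x^3: 20 a_5 + 15 a_3 = 0  ->  20 a_5 = -15 a_3 = -35  ->  a_5 = -7/4
Truncated series: y(x) = 1 - 2 x - (3/2) x^2 + (7/3) x^3 + (11/8) x^4 - (7/4) x^5 + O(x^6).

a_0 = 1; a_1 = -2; a_2 = -3/2; a_3 = 7/3; a_4 = 11/8; a_5 = -7/4


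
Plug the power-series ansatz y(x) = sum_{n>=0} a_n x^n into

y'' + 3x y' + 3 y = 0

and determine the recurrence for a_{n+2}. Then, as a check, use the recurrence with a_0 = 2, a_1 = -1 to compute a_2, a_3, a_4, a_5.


Substitute y = sum_n a_n x^n.
y''(x) has coefficient (n+2)(n+1) a_{n+2} at x^n;
3 x y'(x) has coefficient 3 n a_n at x^n (shift);
3 y(x) has coefficient 3 a_n at x^n.
Matching x^n: (n+2)(n+1) a_{n+2} + (3n + 3) a_n = 0.
Thus a_{n+2} = (-3n - 3) / ((n+1)(n+2)) * a_n.

Check with a_0 = 2, a_1 = -1 (apply the recurrence for n = 0, 1, 2, 3): a_0 = 2, a_1 = -1, a_2 = -3, a_3 = 1, a_4 = 9/4, a_5 = -3/5.

a_(n+2) = (-3n - 3) / ((n+1)(n+2)) * a_n; check: a_0 = 2, a_1 = -1, a_2 = -3, a_3 = 1, a_4 = 9/4, a_5 = -3/5


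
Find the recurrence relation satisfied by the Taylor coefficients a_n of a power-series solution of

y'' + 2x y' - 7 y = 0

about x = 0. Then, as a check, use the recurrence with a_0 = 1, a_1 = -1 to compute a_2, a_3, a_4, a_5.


Substitute y = sum_n a_n x^n.
y''(x) has coefficient (n+2)(n+1) a_{n+2} at x^n;
2 x y'(x) has coefficient 2 n a_n at x^n (shift);
-7 y(x) has coefficient -7 a_n at x^n.
Matching x^n: (n+2)(n+1) a_{n+2} + (2n - 7) a_n = 0.
Thus a_{n+2} = (-2n + 7) / ((n+1)(n+2)) * a_n.

Check with a_0 = 1, a_1 = -1 (apply the recurrence for n = 0, 1, 2, 3): a_0 = 1, a_1 = -1, a_2 = 7/2, a_3 = -5/6, a_4 = 7/8, a_5 = -1/24.

a_(n+2) = (-2n + 7) / ((n+1)(n+2)) * a_n; check: a_0 = 1, a_1 = -1, a_2 = 7/2, a_3 = -5/6, a_4 = 7/8, a_5 = -1/24


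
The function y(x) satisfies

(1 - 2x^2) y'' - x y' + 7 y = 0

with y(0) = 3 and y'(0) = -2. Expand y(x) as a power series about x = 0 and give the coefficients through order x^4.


Ansatz: y(x) = sum_{n>=0} a_n x^n, so y'(x) = sum_{n>=1} n a_n x^(n-1) and y''(x) = sum_{n>=2} n(n-1) a_n x^(n-2).
Substitute into P(x) y'' + Q(x) y' + R(x) y = 0 with P(x) = 1 - 2x^2, Q(x) = -x, R(x) = 7, and match powers of x.
Initial conditions: a_0 = 3, a_1 = -2.
Setting the coefficient of each power of x to zero and solving order by order (substituting the coefficients already found):
  x^0: 2 a_2 + 7 a_0 = 0  ->  2 a_2 = -7 a_0 = -21  ->  a_2 = -21/2
  x^1: 6 a_3 + 6 a_1 = 0  ->  6 a_3 = -6 a_1 = 12  ->  a_3 = 2
  x^2: 12 a_4 + a_2 = 0  ->  12 a_4 = -a_2 = 21/2  ->  a_4 = 7/8
Truncated series: y(x) = 3 - 2 x - (21/2) x^2 + 2 x^3 + (7/8) x^4 + O(x^5).

a_0 = 3; a_1 = -2; a_2 = -21/2; a_3 = 2; a_4 = 7/8


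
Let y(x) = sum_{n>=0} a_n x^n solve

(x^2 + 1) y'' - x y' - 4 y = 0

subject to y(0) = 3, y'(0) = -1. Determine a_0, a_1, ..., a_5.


Ansatz: y(x) = sum_{n>=0} a_n x^n, so y'(x) = sum_{n>=1} n a_n x^(n-1) and y''(x) = sum_{n>=2} n(n-1) a_n x^(n-2).
Substitute into P(x) y'' + Q(x) y' + R(x) y = 0 with P(x) = x^2 + 1, Q(x) = -x, R(x) = -4, and match powers of x.
Initial conditions: a_0 = 3, a_1 = -1.
Setting the coefficient of each power of x to zero and solving order by order (substituting the coefficients already found):
  x^0: 2 a_2 - 4 a_0 = 0  ->  2 a_2 = 4 a_0 = 12  ->  a_2 = 6
  x^1: 6 a_3 - 5 a_1 = 0  ->  6 a_3 = 5 a_1 = -5  ->  a_3 = -5/6
  x^2: 12 a_4 - 4 a_2 = 0  ->  12 a_4 = 4 a_2 = 24  ->  a_4 = 2
  x^3: 20 a_5 - a_3 = 0  ->  20 a_5 = a_3 = -5/6  ->  a_5 = -1/24
Truncated series: y(x) = 3 - x + 6 x^2 - (5/6) x^3 + 2 x^4 - (1/24) x^5 + O(x^6).

a_0 = 3; a_1 = -1; a_2 = 6; a_3 = -5/6; a_4 = 2; a_5 = -1/24


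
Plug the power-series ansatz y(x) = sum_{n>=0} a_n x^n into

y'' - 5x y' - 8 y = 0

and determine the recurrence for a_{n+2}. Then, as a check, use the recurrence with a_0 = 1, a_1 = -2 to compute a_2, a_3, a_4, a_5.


Substitute y = sum_n a_n x^n.
y''(x) has coefficient (n+2)(n+1) a_{n+2} at x^n;
-5 x y'(x) has coefficient -5 n a_n at x^n (shift);
-8 y(x) has coefficient -8 a_n at x^n.
Matching x^n: (n+2)(n+1) a_{n+2} + (-5n - 8) a_n = 0.
Thus a_{n+2} = (5n + 8) / ((n+1)(n+2)) * a_n.

Check with a_0 = 1, a_1 = -2 (apply the recurrence for n = 0, 1, 2, 3): a_0 = 1, a_1 = -2, a_2 = 4, a_3 = -13/3, a_4 = 6, a_5 = -299/60.

a_(n+2) = (5n + 8) / ((n+1)(n+2)) * a_n; check: a_0 = 1, a_1 = -2, a_2 = 4, a_3 = -13/3, a_4 = 6, a_5 = -299/60


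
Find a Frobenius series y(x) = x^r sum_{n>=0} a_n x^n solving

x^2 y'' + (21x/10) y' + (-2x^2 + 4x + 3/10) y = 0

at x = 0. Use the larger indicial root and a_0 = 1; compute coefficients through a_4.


Write in Frobenius form y'' + (p(x)/x) y' + (q(x)/x^2) y = 0:
  p(x) = 21/10,  q(x) = -2x^2 + 4x + 3/10.
Indicial equation: r(r-1) + (21/10) r + (3/10) = 0 -> roots r_1 = -1/2, r_2 = -3/5.
Take r = r_1 = -1/2. Let y(x) = x^r sum_{n>=0} a_n x^n with a_0 = 1.
Substitute y = x^r sum a_n x^n and match x^{r+n}. The recurrence is
  D(n) a_n + 4 a_{n-1} - 2 a_{n-2} = 0,  where D(n) = (r+n)(r+n-1) + (21/10)(r+n) + (3/10).
  a_n = [-4 a_{n-1} + 2 a_{n-2}] / D(n).
Since the indicial polynomial factors as (r - r_1)(r - r_2), D(n) = (r_1 + n - r_1)(r_1 + n - r_2) = n(n + 1/10).
Evaluating step by step (a_0 = 1):
  n = 1: D(1) = 1(1 + 1/10) = 11/10; numerator = -4(1) = -4; a_1 = (-4)/(11/10) = -40/11
  n = 2: D(2) = 2(2 + 1/10) = 21/5; numerator = -4(-40/11) + 2(1) = 182/11; a_2 = (182/11)/(21/5) = 130/33
  n = 3: D(3) = 3(3 + 1/10) = 93/10; numerator = -4(130/33) + 2(-40/11) = -760/33; a_3 = (-760/33)/(93/10) = -7600/3069
  n = 4: D(4) = 4(4 + 1/10) = 82/5; numerator = -4(-7600/3069) + 2(130/33) = 54580/3069; a_4 = (54580/3069)/(82/5) = 136450/125829

r = -1/2; a_0 = 1; a_1 = -40/11; a_2 = 130/33; a_3 = -7600/3069; a_4 = 136450/125829


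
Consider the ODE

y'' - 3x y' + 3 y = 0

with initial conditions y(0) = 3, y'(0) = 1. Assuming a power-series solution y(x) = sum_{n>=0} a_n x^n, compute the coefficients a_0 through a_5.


Ansatz: y(x) = sum_{n>=0} a_n x^n, so y'(x) = sum_{n>=1} n a_n x^(n-1) and y''(x) = sum_{n>=2} n(n-1) a_n x^(n-2).
Substitute into P(x) y'' + Q(x) y' + R(x) y = 0 with P(x) = 1, Q(x) = -3x, R(x) = 3, and match powers of x.
Initial conditions: a_0 = 3, a_1 = 1.
Setting the coefficient of each power of x to zero and solving order by order (substituting the coefficients already found):
  x^0: 2 a_2 + 3 a_0 = 0  ->  2 a_2 = -3 a_0 = -9  ->  a_2 = -9/2
  x^1: 6 a_3 = 0  ->  a_3 = 0
  x^2: 12 a_4 - 3 a_2 = 0  ->  12 a_4 = 3 a_2 = -27/2  ->  a_4 = -9/8
  x^3: 20 a_5 - 6 a_3 = 0  ->  20 a_5 = 6 a_3 = 0  ->  a_5 = 0
Truncated series: y(x) = 3 + x - (9/2) x^2 - (9/8) x^4 + O(x^6).

a_0 = 3; a_1 = 1; a_2 = -9/2; a_3 = 0; a_4 = -9/8; a_5 = 0


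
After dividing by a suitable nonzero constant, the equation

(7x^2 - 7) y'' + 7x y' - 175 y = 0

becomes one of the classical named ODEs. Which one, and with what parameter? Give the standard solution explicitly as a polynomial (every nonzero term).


All three coefficients share the factor -7; dividing through by -7 gives  (1 - x^2) y'' - x y' + 25 y = 0.
This matches the Chebyshev equation (1 - x^2) y'' - x y' + n^2 y = 0 (note the -x y' term, not -2x y') with n^2 = 25, so n = 5; the polynomial solution is T_5(x).
With y = sum_k a_k x^k, matching x^k gives (k+2)(k+1) a_{k+2} = (k^2 - n^2) a_k = (k - 5)(k + 5) a_k. The right side vanishes at k = 5, so the series with the parity of 5 terminates at degree 5.
Standard normalization: leading coefficient of T_n is 2^(n-1), so a_5 = 2^4 = 16. Work downward with a_k = (k+1)(k+2) a_{k+2} / ((k - 5)(k + 5)):
  a_3 = (4)(5)(16) / ((3 - 5)(3 + 5)) = 320/(-16) = -20
  a_1 = (2)(3)(-20) / ((1 - 5)(1 + 5)) = -120/(-24) = 5
Hence T_5(x) = 16 x^5 - 20 x^3 + 5 x.

T_5(x); series = 16 x^5 - 20 x^3 + 5 x


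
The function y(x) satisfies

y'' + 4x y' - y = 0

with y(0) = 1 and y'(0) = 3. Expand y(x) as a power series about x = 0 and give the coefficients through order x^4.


Ansatz: y(x) = sum_{n>=0} a_n x^n, so y'(x) = sum_{n>=1} n a_n x^(n-1) and y''(x) = sum_{n>=2} n(n-1) a_n x^(n-2).
Substitute into P(x) y'' + Q(x) y' + R(x) y = 0 with P(x) = 1, Q(x) = 4x, R(x) = -1, and match powers of x.
Initial conditions: a_0 = 1, a_1 = 3.
Setting the coefficient of each power of x to zero and solving order by order (substituting the coefficients already found):
  x^0: 2 a_2 - a_0 = 0  ->  2 a_2 = a_0 = 1  ->  a_2 = 1/2
  x^1: 6 a_3 + 3 a_1 = 0  ->  6 a_3 = -3 a_1 = -9  ->  a_3 = -3/2
  x^2: 12 a_4 + 7 a_2 = 0  ->  12 a_4 = -7 a_2 = -7/2  ->  a_4 = -7/24
Truncated series: y(x) = 1 + 3 x + (1/2) x^2 - (3/2) x^3 - (7/24) x^4 + O(x^5).

a_0 = 1; a_1 = 3; a_2 = 1/2; a_3 = -3/2; a_4 = -7/24


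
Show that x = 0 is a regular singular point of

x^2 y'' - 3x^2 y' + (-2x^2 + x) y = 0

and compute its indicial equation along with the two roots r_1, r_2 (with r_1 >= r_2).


Divide by x^2 to reach normal form y'' + P_1(x) y' + P_2(x) y = 0 with P_1(x) = -3 and P_2(x) = -2 + 1/x.
x = 0 is a singular point because the y-coefficient -2 + 1/x has a pole at x = 0.
It is a regular singular point because x P_1(x) = p(x) = -3x and x^2 P_2(x) = q(x) = -2x^2 + x are polynomials, hence analytic at x = 0.
p(0) = 0,  q(0) = 0.
Indicial equation: r(r-1) + p(0) r + q(0) = 0, i.e. r^2 + (p(0) - 1) r + q(0) = 0, i.e. r^2 - 1 r = 0.
Discriminant: (-1)^2 - 4(0) = 1, so r = (1 ± 1)/2.
Solving: r_1 = 1, r_2 = 0.

indicial: r^2 - 1 r = 0; roots r_1 = 1, r_2 = 0


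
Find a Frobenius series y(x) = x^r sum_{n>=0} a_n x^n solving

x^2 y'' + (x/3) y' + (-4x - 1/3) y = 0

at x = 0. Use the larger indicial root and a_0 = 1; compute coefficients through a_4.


Write in Frobenius form y'' + (p(x)/x) y' + (q(x)/x^2) y = 0:
  p(x) = 1/3,  q(x) = -4x - 1/3.
Indicial equation: r(r-1) + (1/3) r + (-1/3) = 0 -> roots r_1 = 1, r_2 = -1/3.
Take r = r_1 = 1. Let y(x) = x^r sum_{n>=0} a_n x^n with a_0 = 1.
Substitute y = x^r sum a_n x^n and match x^{r+n}. The recurrence is
  D(n) a_n - 4 a_{n-1} = 0,  where D(n) = (r+n)(r+n-1) + (1/3)(r+n) + (-1/3).
  a_n = 4 / D(n) * a_{n-1}.
Since the indicial polynomial factors as (r - r_1)(r - r_2), D(n) = (r_1 + n - r_1)(r_1 + n - r_2) = n(n + 4/3).
Evaluating step by step (a_0 = 1):
  n = 1: D(1) = 1(1 + 4/3) = 7/3; numerator = 4(1) = 4; a_1 = (4)/(7/3) = 12/7
  n = 2: D(2) = 2(2 + 4/3) = 20/3; numerator = 4(12/7) = 48/7; a_2 = (48/7)/(20/3) = 36/35
  n = 3: D(3) = 3(3 + 4/3) = 13; numerator = 4(36/35) = 144/35; a_3 = (144/35)/(13) = 144/455
  n = 4: D(4) = 4(4 + 4/3) = 64/3; numerator = 4(144/455) = 576/455; a_4 = (576/455)/(64/3) = 27/455

r = 1; a_0 = 1; a_1 = 12/7; a_2 = 36/35; a_3 = 144/455; a_4 = 27/455


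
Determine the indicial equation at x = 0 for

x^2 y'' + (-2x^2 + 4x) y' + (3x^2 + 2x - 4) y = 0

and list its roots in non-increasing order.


Divide by x^2 to reach normal form y'' + P_1(x) y' + P_2(x) y = 0 with P_1(x) = -2 + 4/x and P_2(x) = 3 + 2/x - 4/x^2.
x = 0 is a singular point because the y'-coefficient -2 + 4/x has a pole at x = 0 and the y-coefficient 3 + 2/x - 4/x^2 has a pole at x = 0.
It is a regular singular point because x P_1(x) = p(x) = 4 - 2x and x^2 P_2(x) = q(x) = 3x^2 + 2x - 4 are polynomials, hence analytic at x = 0.
p(0) = 4,  q(0) = -4.
Indicial equation: r(r-1) + p(0) r + q(0) = 0, i.e. r^2 + (p(0) - 1) r + q(0) = 0, i.e. r^2 + 3 r - 4 = 0.
Discriminant: (3)^2 - 4(-4) = 25, so r = (-3 ± 5)/2.
Solving: r_1 = 1, r_2 = -4.

indicial: r^2 + 3 r - 4 = 0; roots r_1 = 1, r_2 = -4


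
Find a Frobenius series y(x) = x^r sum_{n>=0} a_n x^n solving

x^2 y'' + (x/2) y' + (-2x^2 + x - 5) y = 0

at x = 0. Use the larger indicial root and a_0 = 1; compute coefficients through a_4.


Write in Frobenius form y'' + (p(x)/x) y' + (q(x)/x^2) y = 0:
  p(x) = 1/2,  q(x) = -2x^2 + x - 5.
Indicial equation: r(r-1) + (1/2) r + (-5) = 0 -> roots r_1 = 5/2, r_2 = -2.
Take r = r_1 = 5/2. Let y(x) = x^r sum_{n>=0} a_n x^n with a_0 = 1.
Substitute y = x^r sum a_n x^n and match x^{r+n}. The recurrence is
  D(n) a_n + 1 a_{n-1} - 2 a_{n-2} = 0,  where D(n) = (r+n)(r+n-1) + (1/2)(r+n) + (-5).
  a_n = [-1 a_{n-1} + 2 a_{n-2}] / D(n).
Since the indicial polynomial factors as (r - r_1)(r - r_2), D(n) = (r_1 + n - r_1)(r_1 + n - r_2) = n(n + 9/2).
Evaluating step by step (a_0 = 1):
  n = 1: D(1) = 1(1 + 9/2) = 11/2; numerator = -1(1) = -1; a_1 = (-1)/(11/2) = -2/11
  n = 2: D(2) = 2(2 + 9/2) = 13; numerator = -1(-2/11) + 2(1) = 24/11; a_2 = (24/11)/(13) = 24/143
  n = 3: D(3) = 3(3 + 9/2) = 45/2; numerator = -1(24/143) + 2(-2/11) = -76/143; a_3 = (-76/143)/(45/2) = -152/6435
  n = 4: D(4) = 4(4 + 9/2) = 34; numerator = -1(-152/6435) + 2(24/143) = 2312/6435; a_4 = (2312/6435)/(34) = 68/6435

r = 5/2; a_0 = 1; a_1 = -2/11; a_2 = 24/143; a_3 = -152/6435; a_4 = 68/6435


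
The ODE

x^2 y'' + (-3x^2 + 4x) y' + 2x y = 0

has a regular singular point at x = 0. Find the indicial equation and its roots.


Divide by x^2 to reach normal form y'' + P_1(x) y' + P_2(x) y = 0 with P_1(x) = -3 + 4/x and P_2(x) = 2/x.
x = 0 is a singular point because the y'-coefficient -3 + 4/x has a pole at x = 0 and the y-coefficient 2/x has a pole at x = 0.
It is a regular singular point because x P_1(x) = p(x) = 4 - 3x and x^2 P_2(x) = q(x) = 2x are polynomials, hence analytic at x = 0.
p(0) = 4,  q(0) = 0.
Indicial equation: r(r-1) + p(0) r + q(0) = 0, i.e. r^2 + (p(0) - 1) r + q(0) = 0, i.e. r^2 + 3 r = 0.
Discriminant: (3)^2 - 4(0) = 9, so r = (-3 ± 3)/2.
Solving: r_1 = 0, r_2 = -3.

indicial: r^2 + 3 r = 0; roots r_1 = 0, r_2 = -3


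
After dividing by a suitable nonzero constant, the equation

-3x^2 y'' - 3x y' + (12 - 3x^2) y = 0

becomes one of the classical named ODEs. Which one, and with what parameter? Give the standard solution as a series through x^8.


All three coefficients share the factor -3; dividing through by -3 gives  x^2 y'' + x y' + (x^2 - 4) y = 0.
This matches the Bessel equation x^2 y'' + x y' + (x^2 - nu^2) y = 0 with nu^2 = 4, so nu = 2; the solution bounded at x = 0 is J_2(x).
Frobenius at x = 0: indicial roots ±nu; for r = nu the recurrence k(k + 2nu) c_k = -c_{k-2} gives the standard series J_nu(x) = sum_{k>=0} (-1)^k / (k! (k+nu)!) (x/2)^(2k+nu). Evaluate the first 4 terms:
  k = 0: (-1)^0 / (0! * 2! * 2^2) x^2 = 1/(1*2*4) x^2 = (1/8) x^2
  k = 1: (-1)^1 / (1! * 3! * 2^4) x^4 = -1/(1*6*16) x^4 = (-1/96) x^4
  k = 2: (-1)^2 / (2! * 4! * 2^6) x^6 = 1/(2*24*64) x^6 = (1/3072) x^6
  k = 3: (-1)^3 / (3! * 5! * 2^8) x^8 = -1/(6*120*256) x^8 = (-1/184320) x^8
Hence J_2(x) = -x^8/184320 + x^6/3072 - x^4/96 + x^2/8 + ....

J_2(x); series = -x^8/184320 + x^6/3072 - x^4/96 + x^2/8


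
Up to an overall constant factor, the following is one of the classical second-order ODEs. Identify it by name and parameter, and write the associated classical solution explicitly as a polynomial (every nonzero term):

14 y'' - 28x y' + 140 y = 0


All three coefficients share the factor 14; dividing through by 14 gives  y'' - 2x y' + 10 y = 0.
This matches the Hermite equation y'' - 2x y' + 2n y = 0 with 2n = 10, so n = 5; the polynomial solution is H_5(x).
With y = sum_k a_k x^k, matching x^k gives (k+2)(k+1) a_{k+2} = 2(k - n) a_k = 2(k - 5) a_k. The right side vanishes at k = 5, so the series with the parity of 5 terminates at degree 5.
Standard normalization: leading coefficient of H_n is 2^n, so a_5 = 2^5 = 32. Work downward with a_k = (k+1)(k+2) a_{k+2} / (2(k - n)):
  a_3 = (4)(5)(32) / (2(3 - 5)) = 640/(-4) = -160
  a_1 = (2)(3)(-160) / (2(1 - 5)) = -960/(-8) = 120
Hence H_5(x) = 32 x^5 - 160 x^3 + 120 x.

H_5(x); series = 32 x^5 - 160 x^3 + 120 x


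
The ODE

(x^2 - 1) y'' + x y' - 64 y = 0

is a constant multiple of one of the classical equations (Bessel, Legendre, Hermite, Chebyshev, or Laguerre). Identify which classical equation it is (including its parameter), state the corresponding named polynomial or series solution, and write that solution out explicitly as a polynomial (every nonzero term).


All three coefficients share the factor -1; dividing through by -1 gives  (1 - x^2) y'' - x y' + 64 y = 0.
This matches the Chebyshev equation (1 - x^2) y'' - x y' + n^2 y = 0 (note the -x y' term, not -2x y') with n^2 = 64, so n = 8; the polynomial solution is T_8(x).
With y = sum_k a_k x^k, matching x^k gives (k+2)(k+1) a_{k+2} = (k^2 - n^2) a_k = (k - 8)(k + 8) a_k. The right side vanishes at k = 8, so the series with the parity of 8 terminates at degree 8.
Standard normalization: leading coefficient of T_n is 2^(n-1), so a_8 = 2^7 = 128. Work downward with a_k = (k+1)(k+2) a_{k+2} / ((k - 8)(k + 8)):
  a_6 = (7)(8)(128) / ((6 - 8)(6 + 8)) = 7168/(-28) = -256
  a_4 = (5)(6)(-256) / ((4 - 8)(4 + 8)) = -7680/(-48) = 160
  a_2 = (3)(4)(160) / ((2 - 8)(2 + 8)) = 1920/(-60) = -32
  a_0 = (1)(2)(-32) / ((0 - 8)(0 + 8)) = -64/(-64) = 1
Hence T_8(x) = 128 x^8 - 256 x^6 + 160 x^4 - 32 x^2 + 1.

T_8(x); series = 128 x^8 - 256 x^6 + 160 x^4 - 32 x^2 + 1


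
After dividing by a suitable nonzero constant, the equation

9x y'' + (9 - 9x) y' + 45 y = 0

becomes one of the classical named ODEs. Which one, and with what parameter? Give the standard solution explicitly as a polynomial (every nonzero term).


All three coefficients share the factor 9; dividing through by 9 gives  x y'' + (1 - x) y' + 5 y = 0.
This matches the Laguerre equation x y'' + (1 - x) y' + n y = 0 with n = 5; the polynomial solution is L_5(x).
With y = sum_k a_k x^k, matching x^k gives (k+1)k a_{k+1} + (k+1) a_{k+1} - k a_k + n a_k = 0, i.e. (k+1)^2 a_{k+1} = (k - n) a_k = (k - 5) a_k. The right side vanishes at k = 5, so the series terminates at degree 5.
Standard normalization L_n(0) = 1 gives a_0 = 1. Work upward with a_{k+1} = (k - 5) a_k / (k+1)^2:
  a_1 = (0 - 5)(1) / 1^2 = -5/1 = -5
  a_2 = (1 - 5)(-5) / 2^2 = 20/4 = 5
  a_3 = (2 - 5)(5) / 3^2 = -15/9 = -5/3
  a_4 = (3 - 5)(-5/3) / 4^2 = (10/3)/16 = 5/24
  a_5 = (4 - 5)(5/24) / 5^2 = (-5/24)/25 = -1/120
Hence L_5(x) = -x^5/120 + 5 x^4/24 - 5 x^3/3 + 5 x^2 - 5 x + 1.

L_5(x); series = -x^5/120 + 5 x^4/24 - 5 x^3/3 + 5 x^2 - 5 x + 1


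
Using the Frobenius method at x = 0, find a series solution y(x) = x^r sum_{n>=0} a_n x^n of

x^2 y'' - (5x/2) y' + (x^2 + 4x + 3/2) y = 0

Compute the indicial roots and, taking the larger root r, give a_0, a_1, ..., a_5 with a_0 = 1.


Write in Frobenius form y'' + (p(x)/x) y' + (q(x)/x^2) y = 0:
  p(x) = -5/2,  q(x) = x^2 + 4x + 3/2.
Indicial equation: r(r-1) + (-5/2) r + (3/2) = 0 -> roots r_1 = 3, r_2 = 1/2.
Take r = r_1 = 3. Let y(x) = x^r sum_{n>=0} a_n x^n with a_0 = 1.
Substitute y = x^r sum a_n x^n and match x^{r+n}. The recurrence is
  D(n) a_n + 4 a_{n-1} + 1 a_{n-2} = 0,  where D(n) = (r+n)(r+n-1) + (-5/2)(r+n) + (3/2).
  a_n = [-4 a_{n-1} - 1 a_{n-2}] / D(n).
Since the indicial polynomial factors as (r - r_1)(r - r_2), D(n) = (r_1 + n - r_1)(r_1 + n - r_2) = n(n + 5/2).
Evaluating step by step (a_0 = 1):
  n = 1: D(1) = 1(1 + 5/2) = 7/2; numerator = -4(1) = -4; a_1 = (-4)/(7/2) = -8/7
  n = 2: D(2) = 2(2 + 5/2) = 9; numerator = -4(-8/7) - 1(1) = 25/7; a_2 = (25/7)/(9) = 25/63
  n = 3: D(3) = 3(3 + 5/2) = 33/2; numerator = -4(25/63) - 1(-8/7) = -4/9; a_3 = (-4/9)/(33/2) = -8/297
  n = 4: D(4) = 4(4 + 5/2) = 26; numerator = -4(-8/297) - 1(25/63) = -601/2079; a_4 = (-601/2079)/(26) = -601/54054
  n = 5: D(5) = 5(5 + 5/2) = 75/2; numerator = -4(-601/54054) - 1(-8/297) = 1930/27027; a_5 = (1930/27027)/(75/2) = 772/405405

r = 3; a_0 = 1; a_1 = -8/7; a_2 = 25/63; a_3 = -8/297; a_4 = -601/54054; a_5 = 772/405405


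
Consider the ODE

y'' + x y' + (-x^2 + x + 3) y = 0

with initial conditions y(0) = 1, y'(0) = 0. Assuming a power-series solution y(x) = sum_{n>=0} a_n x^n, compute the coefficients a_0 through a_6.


Ansatz: y(x) = sum_{n>=0} a_n x^n, so y'(x) = sum_{n>=1} n a_n x^(n-1) and y''(x) = sum_{n>=2} n(n-1) a_n x^(n-2).
Substitute into P(x) y'' + Q(x) y' + R(x) y = 0 with P(x) = 1, Q(x) = x, R(x) = -x^2 + x + 3, and match powers of x.
Initial conditions: a_0 = 1, a_1 = 0.
Setting the coefficient of each power of x to zero and solving order by order (substituting the coefficients already found):
  x^0: 2 a_2 + 3 a_0 = 0  ->  2 a_2 = -3 a_0 = -3  ->  a_2 = -3/2
  x^1: 6 a_3 + 4 a_1 + a_0 = 0  ->  6 a_3 = -4 a_1 - a_0 = -1  ->  a_3 = -1/6
  x^2: 12 a_4 + 5 a_2 + a_1 - a_0 = 0  ->  12 a_4 = -5 a_2 - a_1 + a_0 = 17/2  ->  a_4 = 17/24
  x^3: 20 a_5 + 6 a_3 + a_2 - a_1 = 0  ->  20 a_5 = -6 a_3 - a_2 + a_1 = 5/2  ->  a_5 = 1/8
  x^4: 30 a_6 + 7 a_4 + a_3 - a_2 = 0  ->  30 a_6 = -7 a_4 - a_3 + a_2 = -151/24  ->  a_6 = -151/720
Truncated series: y(x) = 1 - (3/2) x^2 - (1/6) x^3 + (17/24) x^4 + (1/8) x^5 - (151/720) x^6 + O(x^7).

a_0 = 1; a_1 = 0; a_2 = -3/2; a_3 = -1/6; a_4 = 17/24; a_5 = 1/8; a_6 = -151/720


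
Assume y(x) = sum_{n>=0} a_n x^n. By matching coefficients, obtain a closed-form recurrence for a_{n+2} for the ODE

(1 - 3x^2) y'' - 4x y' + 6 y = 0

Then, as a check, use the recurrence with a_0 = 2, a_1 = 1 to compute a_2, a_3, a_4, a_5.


Substitute y = sum_n a_n x^n.
(1 - 3 x^2) y'' contributes (n+2)(n+1) a_{n+2} - 3 n(n-1) a_n at x^n.
-4 x y'(x) contributes -4 n a_n at x^n.
6 y(x) contributes 6 a_n at x^n.
Matching x^n: (n+2)(n+1) a_{n+2} + (-3 n(n-1) - 4 n + 6) a_n = 0.
Thus a_{n+2} = (3 n(n-1) + 4 n - 6) / ((n+1)(n+2)) * a_n.

Check with a_0 = 2, a_1 = 1 (apply the recurrence for n = 0, 1, 2, 3): a_0 = 2, a_1 = 1, a_2 = -6, a_3 = -1/3, a_4 = -4, a_5 = -2/5.

a_(n+2) = (3 n(n-1) + 4 n - 6) / ((n+1)(n+2)) * a_n; check: a_0 = 2, a_1 = 1, a_2 = -6, a_3 = -1/3, a_4 = -4, a_5 = -2/5


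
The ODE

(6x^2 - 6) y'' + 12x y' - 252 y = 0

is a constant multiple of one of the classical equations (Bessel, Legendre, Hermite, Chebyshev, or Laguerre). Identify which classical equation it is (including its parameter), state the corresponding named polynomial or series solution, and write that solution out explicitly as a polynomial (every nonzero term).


All three coefficients share the factor -6; dividing through by -6 gives  (1 - x^2) y'' - 2x y' + 42 y = 0.
This matches the Legendre equation (1 - x^2) y'' - 2x y' + n(n+1) y = 0 (note the -2x y' term) with n(n+1) = 42, so n = 6; the polynomial solution is P_6(x).
With y = sum_k a_k x^k, matching x^k gives (k+2)(k+1) a_{k+2} = [k(k+1) - n(n+1)] a_k = (k - 6)(k + 7) a_k. The right side vanishes at k = 6, so the series with the parity of 6 terminates at degree 6.
Standard normalization (P_n(1) = 1): leading coefficient (2n)!/(2^n (n!)^2) = 479001600/(64*518400) = 231/16, so a_6 = 231/16. Work downward with a_k = (k+1)(k+2) a_{k+2} / ((k - 6)(k + 7)):
  a_4 = (5)(6)(231/16) / ((4 - 6)(4 + 7)) = (3465/8)/(-22) = -315/16
  a_2 = (3)(4)(-315/16) / ((2 - 6)(2 + 7)) = (-945/4)/(-36) = 105/16
  a_0 = (1)(2)(105/16) / ((0 - 6)(0 + 7)) = (105/8)/(-42) = -5/16
Hence P_6(x) = 231 x^6/16 - 315 x^4/16 + 105 x^2/16 - 5/16.

P_6(x); series = 231 x^6/16 - 315 x^4/16 + 105 x^2/16 - 5/16


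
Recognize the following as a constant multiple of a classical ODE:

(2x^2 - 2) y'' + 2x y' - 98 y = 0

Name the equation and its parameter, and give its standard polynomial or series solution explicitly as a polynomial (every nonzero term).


All three coefficients share the factor -2; dividing through by -2 gives  (1 - x^2) y'' - x y' + 49 y = 0.
This matches the Chebyshev equation (1 - x^2) y'' - x y' + n^2 y = 0 (note the -x y' term, not -2x y') with n^2 = 49, so n = 7; the polynomial solution is T_7(x).
With y = sum_k a_k x^k, matching x^k gives (k+2)(k+1) a_{k+2} = (k^2 - n^2) a_k = (k - 7)(k + 7) a_k. The right side vanishes at k = 7, so the series with the parity of 7 terminates at degree 7.
Standard normalization: leading coefficient of T_n is 2^(n-1), so a_7 = 2^6 = 64. Work downward with a_k = (k+1)(k+2) a_{k+2} / ((k - 7)(k + 7)):
  a_5 = (6)(7)(64) / ((5 - 7)(5 + 7)) = 2688/(-24) = -112
  a_3 = (4)(5)(-112) / ((3 - 7)(3 + 7)) = -2240/(-40) = 56
  a_1 = (2)(3)(56) / ((1 - 7)(1 + 7)) = 336/(-48) = -7
Hence T_7(x) = 64 x^7 - 112 x^5 + 56 x^3 - 7 x.

T_7(x); series = 64 x^7 - 112 x^5 + 56 x^3 - 7 x


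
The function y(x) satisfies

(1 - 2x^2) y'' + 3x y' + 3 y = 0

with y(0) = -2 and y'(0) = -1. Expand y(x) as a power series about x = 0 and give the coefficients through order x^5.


Ansatz: y(x) = sum_{n>=0} a_n x^n, so y'(x) = sum_{n>=1} n a_n x^(n-1) and y''(x) = sum_{n>=2} n(n-1) a_n x^(n-2).
Substitute into P(x) y'' + Q(x) y' + R(x) y = 0 with P(x) = 1 - 2x^2, Q(x) = 3x, R(x) = 3, and match powers of x.
Initial conditions: a_0 = -2, a_1 = -1.
Setting the coefficient of each power of x to zero and solving order by order (substituting the coefficients already found):
  x^0: 2 a_2 + 3 a_0 = 0  ->  2 a_2 = -3 a_0 = 6  ->  a_2 = 3
  x^1: 6 a_3 + 6 a_1 = 0  ->  6 a_3 = -6 a_1 = 6  ->  a_3 = 1
  x^2: 12 a_4 + 5 a_2 = 0  ->  12 a_4 = -5 a_2 = -15  ->  a_4 = -5/4
  x^3: 20 a_5 = 0  ->  a_5 = 0
Truncated series: y(x) = -2 - x + 3 x^2 + x^3 - (5/4) x^4 + O(x^6).

a_0 = -2; a_1 = -1; a_2 = 3; a_3 = 1; a_4 = -5/4; a_5 = 0


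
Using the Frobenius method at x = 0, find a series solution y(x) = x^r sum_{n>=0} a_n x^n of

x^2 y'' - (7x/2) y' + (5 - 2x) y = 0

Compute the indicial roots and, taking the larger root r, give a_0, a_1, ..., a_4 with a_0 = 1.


Write in Frobenius form y'' + (p(x)/x) y' + (q(x)/x^2) y = 0:
  p(x) = -7/2,  q(x) = 5 - 2x.
Indicial equation: r(r-1) + (-7/2) r + (5) = 0 -> roots r_1 = 5/2, r_2 = 2.
Take r = r_1 = 5/2. Let y(x) = x^r sum_{n>=0} a_n x^n with a_0 = 1.
Substitute y = x^r sum a_n x^n and match x^{r+n}. The recurrence is
  D(n) a_n - 2 a_{n-1} = 0,  where D(n) = (r+n)(r+n-1) + (-7/2)(r+n) + (5).
  a_n = 2 / D(n) * a_{n-1}.
Since the indicial polynomial factors as (r - r_1)(r - r_2), D(n) = (r_1 + n - r_1)(r_1 + n - r_2) = n(n + 1/2).
Evaluating step by step (a_0 = 1):
  n = 1: D(1) = 1(1 + 1/2) = 3/2; numerator = 2(1) = 2; a_1 = (2)/(3/2) = 4/3
  n = 2: D(2) = 2(2 + 1/2) = 5; numerator = 2(4/3) = 8/3; a_2 = (8/3)/(5) = 8/15
  n = 3: D(3) = 3(3 + 1/2) = 21/2; numerator = 2(8/15) = 16/15; a_3 = (16/15)/(21/2) = 32/315
  n = 4: D(4) = 4(4 + 1/2) = 18; numerator = 2(32/315) = 64/315; a_4 = (64/315)/(18) = 32/2835

r = 5/2; a_0 = 1; a_1 = 4/3; a_2 = 8/15; a_3 = 32/315; a_4 = 32/2835


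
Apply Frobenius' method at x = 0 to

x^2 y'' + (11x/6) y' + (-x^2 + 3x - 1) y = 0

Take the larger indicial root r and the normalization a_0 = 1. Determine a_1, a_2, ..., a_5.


Write in Frobenius form y'' + (p(x)/x) y' + (q(x)/x^2) y = 0:
  p(x) = 11/6,  q(x) = -x^2 + 3x - 1.
Indicial equation: r(r-1) + (11/6) r + (-1) = 0 -> roots r_1 = 2/3, r_2 = -3/2.
Take r = r_1 = 2/3. Let y(x) = x^r sum_{n>=0} a_n x^n with a_0 = 1.
Substitute y = x^r sum a_n x^n and match x^{r+n}. The recurrence is
  D(n) a_n + 3 a_{n-1} - 1 a_{n-2} = 0,  where D(n) = (r+n)(r+n-1) + (11/6)(r+n) + (-1).
  a_n = [-3 a_{n-1} + 1 a_{n-2}] / D(n).
Since the indicial polynomial factors as (r - r_1)(r - r_2), D(n) = (r_1 + n - r_1)(r_1 + n - r_2) = n(n + 13/6).
Evaluating step by step (a_0 = 1):
  n = 1: D(1) = 1(1 + 13/6) = 19/6; numerator = -3(1) = -3; a_1 = (-3)/(19/6) = -18/19
  n = 2: D(2) = 2(2 + 13/6) = 25/3; numerator = -3(-18/19) + 1(1) = 73/19; a_2 = (73/19)/(25/3) = 219/475
  n = 3: D(3) = 3(3 + 13/6) = 31/2; numerator = -3(219/475) + 1(-18/19) = -1107/475; a_3 = (-1107/475)/(31/2) = -2214/14725
  n = 4: D(4) = 4(4 + 13/6) = 74/3; numerator = -3(-2214/14725) + 1(219/475) = 13431/14725; a_4 = (13431/14725)/(74/3) = 1089/29450
  n = 5: D(5) = 5(5 + 13/6) = 215/6; numerator = -3(1089/29450) + 1(-2214/14725) = -81/310; a_5 = (-81/310)/(215/6) = -243/33325

r = 2/3; a_0 = 1; a_1 = -18/19; a_2 = 219/475; a_3 = -2214/14725; a_4 = 1089/29450; a_5 = -243/33325


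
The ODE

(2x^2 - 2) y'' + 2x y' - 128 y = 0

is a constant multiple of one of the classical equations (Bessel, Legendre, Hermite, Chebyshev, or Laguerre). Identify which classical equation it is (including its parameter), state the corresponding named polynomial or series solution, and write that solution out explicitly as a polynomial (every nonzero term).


All three coefficients share the factor -2; dividing through by -2 gives  (1 - x^2) y'' - x y' + 64 y = 0.
This matches the Chebyshev equation (1 - x^2) y'' - x y' + n^2 y = 0 (note the -x y' term, not -2x y') with n^2 = 64, so n = 8; the polynomial solution is T_8(x).
With y = sum_k a_k x^k, matching x^k gives (k+2)(k+1) a_{k+2} = (k^2 - n^2) a_k = (k - 8)(k + 8) a_k. The right side vanishes at k = 8, so the series with the parity of 8 terminates at degree 8.
Standard normalization: leading coefficient of T_n is 2^(n-1), so a_8 = 2^7 = 128. Work downward with a_k = (k+1)(k+2) a_{k+2} / ((k - 8)(k + 8)):
  a_6 = (7)(8)(128) / ((6 - 8)(6 + 8)) = 7168/(-28) = -256
  a_4 = (5)(6)(-256) / ((4 - 8)(4 + 8)) = -7680/(-48) = 160
  a_2 = (3)(4)(160) / ((2 - 8)(2 + 8)) = 1920/(-60) = -32
  a_0 = (1)(2)(-32) / ((0 - 8)(0 + 8)) = -64/(-64) = 1
Hence T_8(x) = 128 x^8 - 256 x^6 + 160 x^4 - 32 x^2 + 1.

T_8(x); series = 128 x^8 - 256 x^6 + 160 x^4 - 32 x^2 + 1


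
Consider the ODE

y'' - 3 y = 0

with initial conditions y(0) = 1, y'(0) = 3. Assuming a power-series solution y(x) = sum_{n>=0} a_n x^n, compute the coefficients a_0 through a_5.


Ansatz: y(x) = sum_{n>=0} a_n x^n, so y'(x) = sum_{n>=1} n a_n x^(n-1) and y''(x) = sum_{n>=2} n(n-1) a_n x^(n-2).
Substitute into P(x) y'' + Q(x) y' + R(x) y = 0 with P(x) = 1, Q(x) = 0, R(x) = -3, and match powers of x.
Initial conditions: a_0 = 1, a_1 = 3.
Setting the coefficient of each power of x to zero and solving order by order (substituting the coefficients already found):
  x^0: 2 a_2 - 3 a_0 = 0  ->  2 a_2 = 3 a_0 = 3  ->  a_2 = 3/2
  x^1: 6 a_3 - 3 a_1 = 0  ->  6 a_3 = 3 a_1 = 9  ->  a_3 = 3/2
  x^2: 12 a_4 - 3 a_2 = 0  ->  12 a_4 = 3 a_2 = 9/2  ->  a_4 = 3/8
  x^3: 20 a_5 - 3 a_3 = 0  ->  20 a_5 = 3 a_3 = 9/2  ->  a_5 = 9/40
Truncated series: y(x) = 1 + 3 x + (3/2) x^2 + (3/2) x^3 + (3/8) x^4 + (9/40) x^5 + O(x^6).

a_0 = 1; a_1 = 3; a_2 = 3/2; a_3 = 3/2; a_4 = 3/8; a_5 = 9/40


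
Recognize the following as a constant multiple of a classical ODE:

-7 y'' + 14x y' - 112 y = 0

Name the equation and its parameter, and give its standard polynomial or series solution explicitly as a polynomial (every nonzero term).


All three coefficients share the factor -7; dividing through by -7 gives  y'' - 2x y' + 16 y = 0.
This matches the Hermite equation y'' - 2x y' + 2n y = 0 with 2n = 16, so n = 8; the polynomial solution is H_8(x).
With y = sum_k a_k x^k, matching x^k gives (k+2)(k+1) a_{k+2} = 2(k - n) a_k = 2(k - 8) a_k. The right side vanishes at k = 8, so the series with the parity of 8 terminates at degree 8.
Standard normalization: leading coefficient of H_n is 2^n, so a_8 = 2^8 = 256. Work downward with a_k = (k+1)(k+2) a_{k+2} / (2(k - n)):
  a_6 = (7)(8)(256) / (2(6 - 8)) = 14336/(-4) = -3584
  a_4 = (5)(6)(-3584) / (2(4 - 8)) = -107520/(-8) = 13440
  a_2 = (3)(4)(13440) / (2(2 - 8)) = 161280/(-12) = -13440
  a_0 = (1)(2)(-13440) / (2(0 - 8)) = -26880/(-16) = 1680
Hence H_8(x) = 256 x^8 - 3584 x^6 + 13440 x^4 - 13440 x^2 + 1680.

H_8(x); series = 256 x^8 - 3584 x^6 + 13440 x^4 - 13440 x^2 + 1680


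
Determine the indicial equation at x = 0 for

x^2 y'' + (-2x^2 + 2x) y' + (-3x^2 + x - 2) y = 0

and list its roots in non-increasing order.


Divide by x^2 to reach normal form y'' + P_1(x) y' + P_2(x) y = 0 with P_1(x) = -2 + 2/x and P_2(x) = -3 + 1/x - 2/x^2.
x = 0 is a singular point because the y'-coefficient -2 + 2/x has a pole at x = 0 and the y-coefficient -3 + 1/x - 2/x^2 has a pole at x = 0.
It is a regular singular point because x P_1(x) = p(x) = 2 - 2x and x^2 P_2(x) = q(x) = -3x^2 + x - 2 are polynomials, hence analytic at x = 0.
p(0) = 2,  q(0) = -2.
Indicial equation: r(r-1) + p(0) r + q(0) = 0, i.e. r^2 + (p(0) - 1) r + q(0) = 0, i.e. r^2 + 1 r - 2 = 0.
Discriminant: (1)^2 - 4(-2) = 9, so r = (-1 ± 3)/2.
Solving: r_1 = 1, r_2 = -2.

indicial: r^2 + 1 r - 2 = 0; roots r_1 = 1, r_2 = -2


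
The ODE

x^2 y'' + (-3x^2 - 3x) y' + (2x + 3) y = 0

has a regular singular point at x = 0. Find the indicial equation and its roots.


Divide by x^2 to reach normal form y'' + P_1(x) y' + P_2(x) y = 0 with P_1(x) = -3 - 3/x and P_2(x) = 2/x + 3/x^2.
x = 0 is a singular point because the y'-coefficient -3 - 3/x has a pole at x = 0 and the y-coefficient 2/x + 3/x^2 has a pole at x = 0.
It is a regular singular point because x P_1(x) = p(x) = -3x - 3 and x^2 P_2(x) = q(x) = 2x + 3 are polynomials, hence analytic at x = 0.
p(0) = -3,  q(0) = 3.
Indicial equation: r(r-1) + p(0) r + q(0) = 0, i.e. r^2 + (p(0) - 1) r + q(0) = 0, i.e. r^2 - 4 r + 3 = 0.
Discriminant: (-4)^2 - 4(3) = 4, so r = (4 ± 2)/2.
Solving: r_1 = 3, r_2 = 1.

indicial: r^2 - 4 r + 3 = 0; roots r_1 = 3, r_2 = 1


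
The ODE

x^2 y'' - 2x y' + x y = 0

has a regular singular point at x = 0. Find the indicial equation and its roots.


Divide by x^2 to reach normal form y'' + P_1(x) y' + P_2(x) y = 0 with P_1(x) = -2/x and P_2(x) = 1/x.
x = 0 is a singular point because the y'-coefficient -2/x has a pole at x = 0 and the y-coefficient 1/x has a pole at x = 0.
It is a regular singular point because x P_1(x) = p(x) = -2 and x^2 P_2(x) = q(x) = x are polynomials, hence analytic at x = 0.
p(0) = -2,  q(0) = 0.
Indicial equation: r(r-1) + p(0) r + q(0) = 0, i.e. r^2 + (p(0) - 1) r + q(0) = 0, i.e. r^2 - 3 r = 0.
Discriminant: (-3)^2 - 4(0) = 9, so r = (3 ± 3)/2.
Solving: r_1 = 3, r_2 = 0.

indicial: r^2 - 3 r = 0; roots r_1 = 3, r_2 = 0


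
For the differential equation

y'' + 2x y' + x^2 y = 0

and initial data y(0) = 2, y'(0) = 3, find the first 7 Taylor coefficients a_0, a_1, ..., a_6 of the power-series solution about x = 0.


Ansatz: y(x) = sum_{n>=0} a_n x^n, so y'(x) = sum_{n>=1} n a_n x^(n-1) and y''(x) = sum_{n>=2} n(n-1) a_n x^(n-2).
Substitute into P(x) y'' + Q(x) y' + R(x) y = 0 with P(x) = 1, Q(x) = 2x, R(x) = x^2, and match powers of x.
Initial conditions: a_0 = 2, a_1 = 3.
Setting the coefficient of each power of x to zero and solving order by order (substituting the coefficients already found):
  x^0: 2 a_2 = 0  ->  a_2 = 0
  x^1: 6 a_3 + 2 a_1 = 0  ->  6 a_3 = -2 a_1 = -6  ->  a_3 = -1
  x^2: 12 a_4 + 4 a_2 + a_0 = 0  ->  12 a_4 = -4 a_2 - a_0 = -2  ->  a_4 = -1/6
  x^3: 20 a_5 + 6 a_3 + a_1 = 0  ->  20 a_5 = -6 a_3 - a_1 = 3  ->  a_5 = 3/20
  x^4: 30 a_6 + 8 a_4 + a_2 = 0  ->  30 a_6 = -8 a_4 - a_2 = 4/3  ->  a_6 = 2/45
Truncated series: y(x) = 2 + 3 x - x^3 - (1/6) x^4 + (3/20) x^5 + (2/45) x^6 + O(x^7).

a_0 = 2; a_1 = 3; a_2 = 0; a_3 = -1; a_4 = -1/6; a_5 = 3/20; a_6 = 2/45
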